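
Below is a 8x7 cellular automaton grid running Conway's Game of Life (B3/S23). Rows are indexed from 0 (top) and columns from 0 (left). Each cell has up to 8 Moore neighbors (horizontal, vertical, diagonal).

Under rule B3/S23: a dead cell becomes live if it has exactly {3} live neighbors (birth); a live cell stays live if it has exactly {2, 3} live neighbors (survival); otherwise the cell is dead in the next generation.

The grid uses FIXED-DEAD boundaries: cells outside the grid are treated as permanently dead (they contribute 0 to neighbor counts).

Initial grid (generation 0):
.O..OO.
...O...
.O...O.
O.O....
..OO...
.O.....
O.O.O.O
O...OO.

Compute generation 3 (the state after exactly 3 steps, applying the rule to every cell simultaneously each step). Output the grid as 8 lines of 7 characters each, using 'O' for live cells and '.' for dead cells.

Answer: ..O....
.OO....
.O.....
..O....
..O....
.O.OO..
OO.O.O.
.OOO...

Derivation:
Simulating step by step:
Generation 0 (given above): 18 live cells
Generation 1: 17 live cells
....O..
..O..O.
.OO....
..OO...
..OO...
.O.....
O..OO..
.O.OOO.
Generation 2: 15 live cells
.......
.OOO...
.O.....
.......
.O.O...
.O..O..
OO.O.O.
..OO.O.
Generation 3: 16 live cells
(generation 3 grid is the final answer)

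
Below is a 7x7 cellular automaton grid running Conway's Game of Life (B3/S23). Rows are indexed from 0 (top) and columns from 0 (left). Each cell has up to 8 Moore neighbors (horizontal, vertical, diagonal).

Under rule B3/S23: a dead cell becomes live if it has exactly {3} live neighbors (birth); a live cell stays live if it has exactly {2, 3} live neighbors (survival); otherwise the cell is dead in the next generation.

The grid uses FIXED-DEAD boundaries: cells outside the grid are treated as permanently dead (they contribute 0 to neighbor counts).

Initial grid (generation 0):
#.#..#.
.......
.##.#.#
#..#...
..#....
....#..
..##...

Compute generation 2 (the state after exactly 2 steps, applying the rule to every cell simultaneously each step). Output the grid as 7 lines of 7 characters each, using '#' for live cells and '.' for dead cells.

Answer: .......
.#.##..
.#.....
...##..
..##...
..##...
.......

Derivation:
Simulating step by step:
Generation 0 (given above): 13 live cells
Generation 1: 10 live cells
.......
..##.#.
.###...
...#...
...#...
..#....
...#...
Generation 2: 10 live cells
(generation 2 grid is the final answer)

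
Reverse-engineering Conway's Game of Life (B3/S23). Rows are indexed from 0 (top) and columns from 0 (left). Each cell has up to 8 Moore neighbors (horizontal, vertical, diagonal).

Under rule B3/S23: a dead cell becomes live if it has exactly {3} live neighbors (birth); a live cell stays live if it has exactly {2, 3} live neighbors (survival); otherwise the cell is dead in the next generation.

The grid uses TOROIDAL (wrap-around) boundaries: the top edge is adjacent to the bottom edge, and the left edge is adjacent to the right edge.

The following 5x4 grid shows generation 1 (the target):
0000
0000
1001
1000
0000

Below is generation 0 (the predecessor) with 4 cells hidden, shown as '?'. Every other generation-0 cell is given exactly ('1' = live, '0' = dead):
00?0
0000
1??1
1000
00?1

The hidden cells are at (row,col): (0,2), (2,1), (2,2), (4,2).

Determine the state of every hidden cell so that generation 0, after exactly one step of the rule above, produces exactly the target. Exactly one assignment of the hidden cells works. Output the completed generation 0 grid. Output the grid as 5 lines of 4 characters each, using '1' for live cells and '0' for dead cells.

Answer: 0000
0000
1001
1000
0001

Derivation:
Hidden generation-0 cells (in order): (0,2), (2,1), (2,2), (4,2).
A hidden cell only influences target cells in its own 3x3 neighborhood. Try each of the 2^4 = 16 assignments, step the completed generation 0 forward once under B3/S23, and compare with the target:
  (0,2)=0 (2,1)=0 (2,2)=0 (4,2)=0 -> step reproduces the target at every cell -> ACCEPT
  (0,2)=0 (2,1)=0 (2,2)=0 (4,2)=1 -> step gives (3,1)='1' but target has '0' -> reject
  (0,2)=0 (2,1)=0 (2,2)=1 (4,2)=0 -> step gives (1,3)='1' but target has '0' -> reject
  (0,2)=0 (2,1)=0 (2,2)=1 (4,2)=1 -> step gives (1,3)='1' but target has '0' -> reject
  (0,2)=0 (2,1)=1 (2,2)=0 (4,2)=0 -> step gives (1,0)='1' but target has '0' -> reject
  (0,2)=0 (2,1)=1 (2,2)=0 (4,2)=1 -> step gives (1,0)='1' but target has '0' -> reject
  (0,2)=0 (2,1)=1 (2,2)=1 (4,2)=0 -> step gives (1,0)='1' but target has '0' -> reject
  (0,2)=0 (2,1)=1 (2,2)=1 (4,2)=1 -> step gives (1,0)='1' but target has '0' -> reject
  (0,2)=1 (2,1)=0 (2,2)=0 (4,2)=0 -> step gives (1,3)='1' but target has '0' -> reject
  (0,2)=1 (2,1)=0 (2,2)=0 (4,2)=1 -> step gives (0,2)='1' but target has '0' -> reject
  (0,2)=1 (2,1)=0 (2,2)=1 (4,2)=0 -> step gives (1,1)='1' but target has '0' -> reject
  (0,2)=1 (2,1)=0 (2,2)=1 (4,2)=1 -> step gives (0,2)='1' but target has '0' -> reject
  (0,2)=1 (2,1)=1 (2,2)=0 (4,2)=0 -> step gives (1,0)='1' but target has '0' -> reject
  (0,2)=1 (2,1)=1 (2,2)=0 (4,2)=1 -> step gives (0,2)='1' but target has '0' -> reject
  (0,2)=1 (2,1)=1 (2,2)=1 (4,2)=0 -> step gives (1,0)='1' but target has '0' -> reject
  (0,2)=1 (2,1)=1 (2,2)=1 (4,2)=1 -> step gives (0,2)='1' but target has '0' -> reject
Unique solution: (0,2)=dead, (2,1)=dead, (2,2)=dead, (4,2)=dead.
Check: live-neighbor counts of every cell in the completed generation 0:
1011
2112
2212
3224
2111
Applying B3/S23 to generation 0 with these counts gives:
0000
0000
1001
1000
0000
which matches the target exactly.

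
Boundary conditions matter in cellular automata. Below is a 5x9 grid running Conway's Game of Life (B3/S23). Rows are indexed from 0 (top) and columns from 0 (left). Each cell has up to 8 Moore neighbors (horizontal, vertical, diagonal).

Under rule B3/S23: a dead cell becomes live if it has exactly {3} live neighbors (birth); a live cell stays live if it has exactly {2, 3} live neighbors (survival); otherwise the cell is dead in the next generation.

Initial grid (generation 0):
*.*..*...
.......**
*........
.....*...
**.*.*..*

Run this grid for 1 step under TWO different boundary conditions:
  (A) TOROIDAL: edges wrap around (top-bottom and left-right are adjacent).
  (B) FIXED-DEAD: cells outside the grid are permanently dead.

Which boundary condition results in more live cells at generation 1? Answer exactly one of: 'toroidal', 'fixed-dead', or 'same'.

Under TOROIDAL boundary, generation 1:
..*.*.**.
**......*
........*
.*..*...*
***..**.*
Population = 17

Under FIXED-DEAD boundary, generation 1:
.........
.*.......
.........
**..*....
....*....
Population = 5

Comparison: toroidal=17, fixed-dead=5 -> toroidal

Answer: toroidal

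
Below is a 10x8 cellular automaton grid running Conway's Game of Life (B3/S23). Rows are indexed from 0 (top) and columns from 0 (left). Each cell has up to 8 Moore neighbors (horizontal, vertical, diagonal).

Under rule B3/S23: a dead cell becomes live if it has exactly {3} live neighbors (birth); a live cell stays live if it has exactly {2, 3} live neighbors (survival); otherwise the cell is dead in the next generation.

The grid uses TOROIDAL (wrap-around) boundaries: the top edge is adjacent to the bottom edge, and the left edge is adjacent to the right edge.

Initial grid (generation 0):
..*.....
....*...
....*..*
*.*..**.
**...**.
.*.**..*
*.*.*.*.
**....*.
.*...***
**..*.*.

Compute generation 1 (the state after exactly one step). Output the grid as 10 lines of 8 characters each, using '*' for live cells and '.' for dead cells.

Answer: .*.*.*..
...*....
...**.**
*...*...
...*....
...**...
..*.*.*.
..*.....
..*.....
***...*.

Derivation:
Simulating step by step:
Generation 0 (given above): 31 live cells
Generation 1: 22 live cells
(generation 1 grid is the final answer)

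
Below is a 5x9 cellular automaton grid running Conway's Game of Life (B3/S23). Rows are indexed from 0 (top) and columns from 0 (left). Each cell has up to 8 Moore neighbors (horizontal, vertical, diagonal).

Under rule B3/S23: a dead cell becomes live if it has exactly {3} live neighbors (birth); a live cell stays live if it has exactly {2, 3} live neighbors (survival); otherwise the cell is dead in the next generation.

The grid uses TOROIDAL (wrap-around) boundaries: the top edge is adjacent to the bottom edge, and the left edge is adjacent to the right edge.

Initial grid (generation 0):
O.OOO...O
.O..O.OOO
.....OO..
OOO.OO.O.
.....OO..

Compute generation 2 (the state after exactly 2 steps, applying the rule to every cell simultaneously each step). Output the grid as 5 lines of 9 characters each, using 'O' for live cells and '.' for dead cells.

Answer: ....O.O.O
....OO.OO
O...OO.O.
..OO..OO.
....OOOO.

Derivation:
Simulating step by step:
Generation 0 (given above): 20 live cells
Generation 1: 18 live cells
OOOOO...O
.OO.O.O.O
..OO.....
.O..O..O.
......OO.
Generation 2: 19 live cells
(generation 2 grid is the final answer)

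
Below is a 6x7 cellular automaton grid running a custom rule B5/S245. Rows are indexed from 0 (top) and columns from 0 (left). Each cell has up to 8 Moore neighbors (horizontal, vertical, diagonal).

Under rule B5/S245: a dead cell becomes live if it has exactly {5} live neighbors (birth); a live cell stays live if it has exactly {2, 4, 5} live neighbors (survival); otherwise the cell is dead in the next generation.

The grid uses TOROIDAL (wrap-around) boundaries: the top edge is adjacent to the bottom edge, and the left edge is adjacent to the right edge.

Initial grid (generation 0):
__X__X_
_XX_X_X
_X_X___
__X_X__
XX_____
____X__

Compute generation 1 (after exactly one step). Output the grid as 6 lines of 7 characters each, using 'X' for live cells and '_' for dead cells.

Simulating step by step:
Generation 0 (given above): 13 live cells
Generation 1: 6 live cells
(generation 1 grid is the final answer)

Answer: __X____
__X_X__
__XX___
_______
_X_____
_______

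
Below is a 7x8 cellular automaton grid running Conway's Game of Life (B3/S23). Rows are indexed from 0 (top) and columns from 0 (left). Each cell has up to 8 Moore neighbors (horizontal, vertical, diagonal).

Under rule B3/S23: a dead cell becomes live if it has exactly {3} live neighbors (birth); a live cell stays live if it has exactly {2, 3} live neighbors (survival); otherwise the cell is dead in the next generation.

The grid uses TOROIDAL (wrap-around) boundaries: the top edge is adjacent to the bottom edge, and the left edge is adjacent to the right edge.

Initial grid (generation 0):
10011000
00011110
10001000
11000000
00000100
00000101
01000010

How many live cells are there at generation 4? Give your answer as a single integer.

Answer: 18

Derivation:
Simulating step by step:
Generation 0 (given above): 16 live cells
Generation 1: 20 live cells
00110011
00000001
11011001
11000000
10000010
00000100
10001111
Generation 2: 16 live cells
00011000
01001000
01100001
00100000
11000001
10001000
10011000
Generation 3: 17 live cells
00100100
11001000
11110000
00100001
11000001
00011000
00000100
Generation 4: 18 live cells
01001100
10001000
00010001
00010001
11110001
10001000
00010100
Population at generation 4: 18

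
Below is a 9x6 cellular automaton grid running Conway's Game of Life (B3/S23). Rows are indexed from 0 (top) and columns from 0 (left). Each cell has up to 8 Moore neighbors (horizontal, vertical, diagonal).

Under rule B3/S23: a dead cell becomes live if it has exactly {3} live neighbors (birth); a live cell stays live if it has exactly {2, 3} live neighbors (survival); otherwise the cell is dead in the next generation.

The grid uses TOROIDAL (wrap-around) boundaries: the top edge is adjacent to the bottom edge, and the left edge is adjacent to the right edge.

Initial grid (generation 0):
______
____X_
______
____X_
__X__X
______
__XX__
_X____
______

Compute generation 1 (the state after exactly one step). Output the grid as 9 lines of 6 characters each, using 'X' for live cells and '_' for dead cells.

Simulating step by step:
Generation 0 (given above): 7 live cells
Generation 1: 4 live cells
(generation 1 grid is the final answer)

Answer: ______
______
______
______
______
__XX__
__X___
__X___
______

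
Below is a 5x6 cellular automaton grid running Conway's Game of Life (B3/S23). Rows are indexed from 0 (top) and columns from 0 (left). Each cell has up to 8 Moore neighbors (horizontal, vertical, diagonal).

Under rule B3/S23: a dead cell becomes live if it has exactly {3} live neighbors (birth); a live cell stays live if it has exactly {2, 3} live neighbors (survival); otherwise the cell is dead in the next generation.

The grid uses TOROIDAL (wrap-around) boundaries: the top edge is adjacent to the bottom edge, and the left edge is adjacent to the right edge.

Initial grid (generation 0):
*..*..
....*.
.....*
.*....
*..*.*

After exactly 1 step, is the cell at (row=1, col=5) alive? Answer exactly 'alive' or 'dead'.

Answer: alive

Derivation:
Simulating step by step:
Generation 0 (given above): 8 live cells
Generation 1: 11 live cells
*..*..
....**
......
....**
***.**

Cell (1,5) at generation 1: 1 -> alive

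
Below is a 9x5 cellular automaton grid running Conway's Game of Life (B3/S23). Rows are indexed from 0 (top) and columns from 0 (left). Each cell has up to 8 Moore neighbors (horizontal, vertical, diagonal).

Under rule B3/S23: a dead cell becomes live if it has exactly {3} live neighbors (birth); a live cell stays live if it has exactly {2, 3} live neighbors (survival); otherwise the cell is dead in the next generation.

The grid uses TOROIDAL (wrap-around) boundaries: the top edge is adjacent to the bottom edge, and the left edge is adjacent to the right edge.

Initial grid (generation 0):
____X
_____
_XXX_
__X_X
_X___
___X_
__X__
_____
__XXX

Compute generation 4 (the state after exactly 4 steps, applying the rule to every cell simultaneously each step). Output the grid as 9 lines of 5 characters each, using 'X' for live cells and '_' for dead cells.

Answer: _XX_X
_X__X
_XX_X
_X__X
_X_XX
XX_XX
_____
____X
X_X_X

Derivation:
Simulating step by step:
Generation 0 (given above): 12 live cells
Generation 1: 13 live cells
____X
__XX_
_XXX_
X____
__XX_
__X__
_____
__X__
___XX
Generation 2: 16 live cells
__X_X
_X__X
_X_XX
____X
_XXX_
__XX_
_____
___X_
___XX
Generation 3: 19 live cells
__X_X
_X__X
__XXX
_X__X
_X__X
_X_X_
__XX_
___XX
__X_X
Generation 4: 21 live cells
(generation 4 grid is the final answer)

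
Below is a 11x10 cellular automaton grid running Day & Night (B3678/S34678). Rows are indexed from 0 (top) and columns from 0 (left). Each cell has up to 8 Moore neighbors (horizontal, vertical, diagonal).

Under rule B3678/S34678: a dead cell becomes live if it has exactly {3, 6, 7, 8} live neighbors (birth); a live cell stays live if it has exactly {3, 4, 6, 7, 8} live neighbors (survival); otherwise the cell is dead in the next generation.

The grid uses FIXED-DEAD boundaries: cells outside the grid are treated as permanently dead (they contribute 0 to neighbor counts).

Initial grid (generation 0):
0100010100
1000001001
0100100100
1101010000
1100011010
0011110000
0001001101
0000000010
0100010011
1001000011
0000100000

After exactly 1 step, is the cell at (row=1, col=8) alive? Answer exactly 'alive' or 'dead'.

Simulating step by step:
Generation 0 (given above): 36 live cells
Generation 1: 37 live cells
0000001000
0100011110
0110011000
1100010100
1100111000
0111110010
0011010010
0000001010
0000000111
0000100011
0000000000

Cell (1,8) at generation 1: 1 -> alive

Answer: alive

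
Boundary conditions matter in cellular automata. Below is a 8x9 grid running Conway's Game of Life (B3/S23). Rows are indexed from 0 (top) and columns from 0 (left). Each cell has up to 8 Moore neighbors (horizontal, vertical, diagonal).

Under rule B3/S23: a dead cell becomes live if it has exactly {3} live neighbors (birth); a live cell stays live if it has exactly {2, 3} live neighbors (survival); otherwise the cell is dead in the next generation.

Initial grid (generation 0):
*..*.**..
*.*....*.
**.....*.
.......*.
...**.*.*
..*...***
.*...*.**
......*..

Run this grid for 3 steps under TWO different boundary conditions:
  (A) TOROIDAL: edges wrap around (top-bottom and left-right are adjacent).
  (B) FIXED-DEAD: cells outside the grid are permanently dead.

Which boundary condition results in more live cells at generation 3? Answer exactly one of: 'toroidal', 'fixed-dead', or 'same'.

Under TOROIDAL boundary, generation 3:
.**.***..
.*...**..
*........
***.....*
...****..
...*.....
...****..
.**.*.*..
Population = 26

Under FIXED-DEAD boundary, generation 3:
.*.......
*.*......
**.......
.**......
..*****..
........*
..***...*
....*..*.
Population = 19

Comparison: toroidal=26, fixed-dead=19 -> toroidal

Answer: toroidal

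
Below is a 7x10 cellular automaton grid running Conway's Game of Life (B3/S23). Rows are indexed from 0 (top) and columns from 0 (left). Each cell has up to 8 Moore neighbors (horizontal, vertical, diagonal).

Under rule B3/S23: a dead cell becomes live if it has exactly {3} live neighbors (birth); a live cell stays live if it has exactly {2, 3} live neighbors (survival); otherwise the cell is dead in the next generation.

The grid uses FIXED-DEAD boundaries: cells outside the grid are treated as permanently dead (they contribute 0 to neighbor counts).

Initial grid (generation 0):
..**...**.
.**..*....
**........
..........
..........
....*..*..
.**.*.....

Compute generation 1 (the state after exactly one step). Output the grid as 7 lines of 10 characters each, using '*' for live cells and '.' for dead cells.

Simulating step by step:
Generation 0 (given above): 14 live cells
Generation 1: 10 live cells
(generation 1 grid is the final answer)

Answer: .***......
*..*......
***.......
..........
..........
...*......
...*......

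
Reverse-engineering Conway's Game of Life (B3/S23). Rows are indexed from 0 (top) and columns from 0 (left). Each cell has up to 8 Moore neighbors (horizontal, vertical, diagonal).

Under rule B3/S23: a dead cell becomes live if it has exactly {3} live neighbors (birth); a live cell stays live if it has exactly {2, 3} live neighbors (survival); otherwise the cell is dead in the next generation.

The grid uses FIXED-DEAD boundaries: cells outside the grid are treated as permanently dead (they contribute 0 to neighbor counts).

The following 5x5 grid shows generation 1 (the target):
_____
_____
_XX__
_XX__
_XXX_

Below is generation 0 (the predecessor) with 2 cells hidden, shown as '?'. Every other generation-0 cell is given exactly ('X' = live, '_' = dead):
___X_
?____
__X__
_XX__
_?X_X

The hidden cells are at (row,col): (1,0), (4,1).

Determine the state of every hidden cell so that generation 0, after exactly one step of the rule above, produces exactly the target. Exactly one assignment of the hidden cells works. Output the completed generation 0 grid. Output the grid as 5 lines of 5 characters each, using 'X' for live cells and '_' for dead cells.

Answer: ___X_
_____
__X__
_XX__
__X_X

Derivation:
Hidden generation-0 cells (in order): (1,0), (4,1).
A hidden cell only influences target cells in its own 3x3 neighborhood. Try each of the 2^2 = 4 assignments, step the completed generation 0 forward once under B3/S23, and compare with the target:
  (1,0)=_ (4,1)=_ -> step reproduces the target at every cell -> ACCEPT
  (1,0)=_ (4,1)=X -> step gives (3,1)='_' but target has 'X' -> reject
  (1,0)=X (4,1)=_ -> step gives (2,1)='_' but target has 'X' -> reject
  (1,0)=X (4,1)=X -> step gives (2,1)='_' but target has 'X' -> reject
Unique solution: (1,0)=dead, (4,1)=dead.
Check: live-neighbor counts of every cell in the completed generation 0:
00101
01221
13220
13341
13230
Applying B3/S23 to generation 0 with these counts gives:
_____
_____
_XX__
_XX__
_XXX_
which matches the target exactly.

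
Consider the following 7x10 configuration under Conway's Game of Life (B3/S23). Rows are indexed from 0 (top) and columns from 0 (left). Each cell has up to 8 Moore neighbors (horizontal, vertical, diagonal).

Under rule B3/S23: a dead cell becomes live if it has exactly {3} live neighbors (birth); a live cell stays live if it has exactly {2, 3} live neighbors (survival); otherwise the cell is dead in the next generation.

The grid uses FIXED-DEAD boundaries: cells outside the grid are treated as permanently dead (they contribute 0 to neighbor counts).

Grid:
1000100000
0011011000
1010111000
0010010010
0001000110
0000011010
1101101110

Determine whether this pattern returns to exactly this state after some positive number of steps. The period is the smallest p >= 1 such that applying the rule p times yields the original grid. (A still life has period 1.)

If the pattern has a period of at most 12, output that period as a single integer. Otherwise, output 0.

Simulating and comparing each generation to the original:
Gen 0 (original, given above): 27 live cells
Gen 1: 22 live cells, differs from original
Gen 2: 32 live cells, differs from original
Gen 3: 15 live cells, differs from original
Gen 4: 11 live cells, differs from original
Gen 5: 6 live cells, differs from original
Gen 6: 6 live cells, differs from original
Gen 7: 4 live cells, differs from original
Gen 8: 4 live cells, differs from original
Gen 9: 4 live cells, differs from original
Gen 10: 4 live cells, differs from original
Gen 11: 4 live cells, differs from original
Gen 12: 4 live cells, differs from original
No period found within 12 steps.

Answer: 0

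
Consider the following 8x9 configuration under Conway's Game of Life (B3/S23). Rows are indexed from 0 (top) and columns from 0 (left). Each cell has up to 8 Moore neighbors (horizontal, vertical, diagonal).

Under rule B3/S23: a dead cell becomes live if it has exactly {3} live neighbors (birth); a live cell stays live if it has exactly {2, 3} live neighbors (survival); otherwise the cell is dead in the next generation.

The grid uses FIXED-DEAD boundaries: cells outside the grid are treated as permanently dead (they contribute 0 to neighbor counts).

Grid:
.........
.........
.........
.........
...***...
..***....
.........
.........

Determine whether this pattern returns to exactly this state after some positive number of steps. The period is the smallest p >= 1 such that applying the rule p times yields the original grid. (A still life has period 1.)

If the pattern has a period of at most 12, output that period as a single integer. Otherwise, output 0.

Simulating and comparing each generation to the original:
Gen 0 (original, given above): 6 live cells
Gen 1: 6 live cells, differs from original
Gen 2: 6 live cells, MATCHES original -> period = 2

Answer: 2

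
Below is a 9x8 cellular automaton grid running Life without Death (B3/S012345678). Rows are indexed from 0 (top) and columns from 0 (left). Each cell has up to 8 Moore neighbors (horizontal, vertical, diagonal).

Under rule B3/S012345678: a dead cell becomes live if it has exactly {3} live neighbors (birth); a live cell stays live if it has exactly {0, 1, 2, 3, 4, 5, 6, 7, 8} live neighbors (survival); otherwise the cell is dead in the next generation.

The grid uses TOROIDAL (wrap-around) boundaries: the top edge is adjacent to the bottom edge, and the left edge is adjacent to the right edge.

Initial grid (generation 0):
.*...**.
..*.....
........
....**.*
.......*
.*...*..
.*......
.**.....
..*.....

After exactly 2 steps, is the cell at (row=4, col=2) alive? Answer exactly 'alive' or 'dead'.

Answer: dead

Derivation:
Simulating step by step:
Generation 0 (given above): 14 live cells
Generation 1: 21 live cells
.**..**.
..*.....
........
....****
*...**.*
**...*..
**......
.**.....
..*.....
Generation 2: 31 live cells
.***.**.
.**.....
.....**.
*...****
**..**.*
**..***.
**......
***.....
..**....

Cell (4,2) at generation 2: 0 -> dead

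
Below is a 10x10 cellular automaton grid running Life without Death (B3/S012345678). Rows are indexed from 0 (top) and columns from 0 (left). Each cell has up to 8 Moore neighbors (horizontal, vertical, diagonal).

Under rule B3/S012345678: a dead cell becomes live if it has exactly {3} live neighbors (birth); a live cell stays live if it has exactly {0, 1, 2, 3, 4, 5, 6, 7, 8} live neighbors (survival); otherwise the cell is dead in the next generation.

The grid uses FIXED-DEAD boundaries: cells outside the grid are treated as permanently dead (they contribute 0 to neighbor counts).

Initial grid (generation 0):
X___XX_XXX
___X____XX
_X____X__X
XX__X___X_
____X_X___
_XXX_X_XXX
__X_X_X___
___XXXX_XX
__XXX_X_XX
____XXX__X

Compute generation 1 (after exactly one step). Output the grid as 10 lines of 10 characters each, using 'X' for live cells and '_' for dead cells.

Simulating step by step:
Generation 0 (given above): 44 live cells
Generation 1: 56 live cells
(generation 1 grid is the final answer)

Answer: X___XX_XXX
___XXXX_XX
XXX___XX_X
XX__X__XX_
X___X_X__X
_XXX_X_XXX
_XX_X_X___
___XXXX_XX
__XXX_X_XX
____XXXXXX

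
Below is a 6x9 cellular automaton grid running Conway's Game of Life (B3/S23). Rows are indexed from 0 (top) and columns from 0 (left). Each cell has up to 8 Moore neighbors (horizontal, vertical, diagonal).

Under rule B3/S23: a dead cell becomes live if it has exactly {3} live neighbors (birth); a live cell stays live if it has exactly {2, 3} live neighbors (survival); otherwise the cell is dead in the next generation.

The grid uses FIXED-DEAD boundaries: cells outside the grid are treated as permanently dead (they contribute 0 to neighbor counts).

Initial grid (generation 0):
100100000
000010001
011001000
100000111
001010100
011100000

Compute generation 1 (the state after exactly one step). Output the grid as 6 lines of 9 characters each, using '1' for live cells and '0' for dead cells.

Answer: 000000000
011110000
010001101
001100110
001001100
011100000

Derivation:
Simulating step by step:
Generation 0 (given above): 17 live cells
Generation 1: 18 live cells
(generation 1 grid is the final answer)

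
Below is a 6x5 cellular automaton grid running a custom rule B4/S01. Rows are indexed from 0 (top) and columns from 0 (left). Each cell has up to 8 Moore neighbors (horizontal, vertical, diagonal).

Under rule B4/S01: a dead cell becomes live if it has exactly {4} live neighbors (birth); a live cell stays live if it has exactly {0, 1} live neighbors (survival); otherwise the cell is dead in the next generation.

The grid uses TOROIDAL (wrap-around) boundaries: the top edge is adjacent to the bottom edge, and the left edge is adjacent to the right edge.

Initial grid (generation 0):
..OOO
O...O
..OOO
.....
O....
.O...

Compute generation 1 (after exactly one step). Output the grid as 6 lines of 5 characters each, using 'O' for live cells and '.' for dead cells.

Answer: O....
..O..
..O..
.....
O....
.....

Derivation:
Simulating step by step:
Generation 0 (given above): 10 live cells
Generation 1: 4 live cells
(generation 1 grid is the final answer)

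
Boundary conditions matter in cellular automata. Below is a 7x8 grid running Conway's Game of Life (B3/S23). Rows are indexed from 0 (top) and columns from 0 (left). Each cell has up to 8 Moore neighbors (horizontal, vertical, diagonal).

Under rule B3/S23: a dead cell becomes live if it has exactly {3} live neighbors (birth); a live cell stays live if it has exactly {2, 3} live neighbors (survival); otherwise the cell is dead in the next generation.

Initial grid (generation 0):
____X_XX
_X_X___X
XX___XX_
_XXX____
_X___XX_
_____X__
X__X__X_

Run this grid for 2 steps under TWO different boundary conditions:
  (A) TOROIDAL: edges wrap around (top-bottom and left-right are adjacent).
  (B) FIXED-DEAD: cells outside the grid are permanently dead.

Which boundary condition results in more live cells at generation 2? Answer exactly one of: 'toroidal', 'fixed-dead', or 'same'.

Under TOROIDAL boundary, generation 2:
_XX___X_
_X_____X
X_X_X_XX
X______X
X__X___X
___X___X
_______X
Population = 18

Under FIXED-DEAD boundary, generation 2:
_X____XX
XXX_X__X
X_X_X___
______X_
___X__X_
____X_X_
________
Population = 16

Comparison: toroidal=18, fixed-dead=16 -> toroidal

Answer: toroidal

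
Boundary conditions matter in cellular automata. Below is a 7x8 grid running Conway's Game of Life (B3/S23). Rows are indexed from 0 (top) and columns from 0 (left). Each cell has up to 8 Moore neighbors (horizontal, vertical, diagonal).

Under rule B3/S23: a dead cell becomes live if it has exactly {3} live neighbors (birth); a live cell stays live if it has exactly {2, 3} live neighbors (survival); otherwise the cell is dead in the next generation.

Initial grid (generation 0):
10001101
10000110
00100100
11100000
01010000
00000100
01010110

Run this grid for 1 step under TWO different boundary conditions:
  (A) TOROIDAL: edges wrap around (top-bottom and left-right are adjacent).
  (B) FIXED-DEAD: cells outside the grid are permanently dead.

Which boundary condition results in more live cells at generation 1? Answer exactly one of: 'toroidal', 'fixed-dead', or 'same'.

Under TOROIDAL boundary, generation 1:
11000000
11000000
10100111
10010000
11000000
00000110
10000001
Population = 17

Under FIXED-DEAD boundary, generation 1:
00001100
01000000
10100110
10010000
11000000
00000110
00001110
Population = 16

Comparison: toroidal=17, fixed-dead=16 -> toroidal

Answer: toroidal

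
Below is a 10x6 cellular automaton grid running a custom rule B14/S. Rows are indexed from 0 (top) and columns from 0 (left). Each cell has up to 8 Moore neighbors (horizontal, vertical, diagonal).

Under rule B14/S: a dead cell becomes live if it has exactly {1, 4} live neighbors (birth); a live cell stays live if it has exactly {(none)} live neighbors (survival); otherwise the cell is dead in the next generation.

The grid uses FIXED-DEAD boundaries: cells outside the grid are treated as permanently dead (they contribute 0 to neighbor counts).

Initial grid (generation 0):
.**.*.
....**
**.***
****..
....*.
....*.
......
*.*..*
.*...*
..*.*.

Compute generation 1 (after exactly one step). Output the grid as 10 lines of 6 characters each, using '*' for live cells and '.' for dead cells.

Answer: *.....
.**...
......
......
...*..
......
*.*...
...*..
......
*.....

Derivation:
Simulating step by step:
Generation 0 (given above): 23 live cells
Generation 1: 8 live cells
(generation 1 grid is the final answer)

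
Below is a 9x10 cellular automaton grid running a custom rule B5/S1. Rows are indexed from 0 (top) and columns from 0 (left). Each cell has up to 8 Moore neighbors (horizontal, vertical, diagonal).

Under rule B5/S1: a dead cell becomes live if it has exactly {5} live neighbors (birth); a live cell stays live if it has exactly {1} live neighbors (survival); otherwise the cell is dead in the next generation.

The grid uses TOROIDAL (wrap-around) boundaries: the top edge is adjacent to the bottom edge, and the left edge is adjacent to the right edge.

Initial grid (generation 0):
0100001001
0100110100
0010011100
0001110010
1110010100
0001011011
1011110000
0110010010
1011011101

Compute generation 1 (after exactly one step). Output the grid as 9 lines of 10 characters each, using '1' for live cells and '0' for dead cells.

Answer: 1000010000
0000000000
0000000000
0000000000
0000001000
0110000000
0000000000
0000001000
0100000000

Derivation:
Simulating step by step:
Generation 0 (given above): 41 live cells
Generation 1: 7 live cells
(generation 1 grid is the final answer)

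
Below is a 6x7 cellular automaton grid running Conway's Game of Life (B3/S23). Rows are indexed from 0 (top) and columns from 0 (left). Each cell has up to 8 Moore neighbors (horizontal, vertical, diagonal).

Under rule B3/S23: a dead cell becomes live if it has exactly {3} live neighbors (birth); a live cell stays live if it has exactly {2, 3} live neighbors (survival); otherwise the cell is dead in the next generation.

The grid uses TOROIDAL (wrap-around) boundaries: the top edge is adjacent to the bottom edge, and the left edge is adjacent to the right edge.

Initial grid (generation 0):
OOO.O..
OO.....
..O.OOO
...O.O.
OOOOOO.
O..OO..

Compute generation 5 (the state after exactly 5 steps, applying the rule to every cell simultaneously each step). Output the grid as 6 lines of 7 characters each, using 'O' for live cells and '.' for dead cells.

Answer: ..OOO.O
..O....
....OO.
......O
.O.....
O.O..O.

Derivation:
Simulating step by step:
Generation 0 (given above): 21 live cells
Generation 1: 15 live cells
..O.O.O
....O..
OOOOOOO
O......
OO...O.
.......
Generation 2: 17 live cells
...O.O.
.......
OOOOOOO
...O...
OO....O
OO...OO
Generation 3: 20 live cells
O...OO.
OO.....
OOOOOOO
...O...
.OO..O.
.OO.OO.
Generation 4: 13 live cells
O.OOOO.
.......
...OOOO
.......
.O...O.
O.O....
Generation 5: 12 live cells
(generation 5 grid is the final answer)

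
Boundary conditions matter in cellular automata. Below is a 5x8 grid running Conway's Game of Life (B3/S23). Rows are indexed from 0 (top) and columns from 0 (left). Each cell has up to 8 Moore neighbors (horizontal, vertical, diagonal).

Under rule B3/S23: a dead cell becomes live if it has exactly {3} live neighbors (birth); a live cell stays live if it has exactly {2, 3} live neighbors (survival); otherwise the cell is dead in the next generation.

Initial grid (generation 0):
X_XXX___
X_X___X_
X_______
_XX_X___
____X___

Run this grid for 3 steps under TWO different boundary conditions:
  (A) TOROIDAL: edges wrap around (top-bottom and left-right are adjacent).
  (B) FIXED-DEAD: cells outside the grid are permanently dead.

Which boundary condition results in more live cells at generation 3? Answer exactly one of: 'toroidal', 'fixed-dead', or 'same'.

Answer: toroidal

Derivation:
Under TOROIDAL boundary, generation 3:
_XX_X___
X_X_X_X_
___XX___
XX_XX_X_
X_XX__XX
Population = 19

Under FIXED-DEAD boundary, generation 3:
__X_____
_X_X____
__XXX___
_X_XX___
__XX____
Population = 11

Comparison: toroidal=19, fixed-dead=11 -> toroidal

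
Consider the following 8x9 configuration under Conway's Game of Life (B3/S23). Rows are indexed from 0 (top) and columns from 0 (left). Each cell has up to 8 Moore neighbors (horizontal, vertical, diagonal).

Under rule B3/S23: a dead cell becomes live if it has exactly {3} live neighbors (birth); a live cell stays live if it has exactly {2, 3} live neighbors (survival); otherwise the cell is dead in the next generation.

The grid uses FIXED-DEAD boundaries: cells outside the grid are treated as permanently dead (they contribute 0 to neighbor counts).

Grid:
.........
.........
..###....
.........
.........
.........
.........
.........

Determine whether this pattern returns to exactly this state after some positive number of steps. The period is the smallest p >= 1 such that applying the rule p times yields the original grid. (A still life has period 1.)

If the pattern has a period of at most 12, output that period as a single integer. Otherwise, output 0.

Answer: 2

Derivation:
Simulating and comparing each generation to the original:
Gen 0 (original, given above): 3 live cells
Gen 1: 3 live cells, differs from original
Gen 2: 3 live cells, MATCHES original -> period = 2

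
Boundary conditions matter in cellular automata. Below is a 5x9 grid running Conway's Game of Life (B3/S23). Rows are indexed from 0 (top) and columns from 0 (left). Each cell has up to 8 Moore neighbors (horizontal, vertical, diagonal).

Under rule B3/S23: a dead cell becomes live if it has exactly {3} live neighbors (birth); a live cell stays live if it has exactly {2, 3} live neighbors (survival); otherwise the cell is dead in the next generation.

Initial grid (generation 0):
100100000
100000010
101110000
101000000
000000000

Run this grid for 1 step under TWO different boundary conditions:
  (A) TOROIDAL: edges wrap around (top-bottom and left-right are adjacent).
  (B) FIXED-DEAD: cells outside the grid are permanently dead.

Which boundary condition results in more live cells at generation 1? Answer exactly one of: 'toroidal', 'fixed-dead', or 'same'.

Under TOROIDAL boundary, generation 1:
000000001
101010000
101100000
001000000
010000000
Population = 9

Under FIXED-DEAD boundary, generation 1:
000000000
101010000
101100000
001000000
000000000
Population = 7

Comparison: toroidal=9, fixed-dead=7 -> toroidal

Answer: toroidal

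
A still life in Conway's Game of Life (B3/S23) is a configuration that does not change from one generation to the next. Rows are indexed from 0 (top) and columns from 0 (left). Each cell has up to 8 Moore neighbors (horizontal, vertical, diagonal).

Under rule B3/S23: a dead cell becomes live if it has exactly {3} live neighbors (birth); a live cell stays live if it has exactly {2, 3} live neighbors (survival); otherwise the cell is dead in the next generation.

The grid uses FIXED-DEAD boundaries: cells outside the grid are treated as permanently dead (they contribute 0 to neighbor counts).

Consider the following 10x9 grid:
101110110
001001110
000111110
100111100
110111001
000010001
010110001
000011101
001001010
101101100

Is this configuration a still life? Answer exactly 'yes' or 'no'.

Answer: no

Derivation:
Compute generation 1 and compare to generation 0 (given above):
Generation 1:
011110010
011000001
001000000
110000000
111000110
110000011
000100001
001000101
011000010
011111100
Cell (0,0) differs: gen0=1 vs gen1=0 -> NOT a still life.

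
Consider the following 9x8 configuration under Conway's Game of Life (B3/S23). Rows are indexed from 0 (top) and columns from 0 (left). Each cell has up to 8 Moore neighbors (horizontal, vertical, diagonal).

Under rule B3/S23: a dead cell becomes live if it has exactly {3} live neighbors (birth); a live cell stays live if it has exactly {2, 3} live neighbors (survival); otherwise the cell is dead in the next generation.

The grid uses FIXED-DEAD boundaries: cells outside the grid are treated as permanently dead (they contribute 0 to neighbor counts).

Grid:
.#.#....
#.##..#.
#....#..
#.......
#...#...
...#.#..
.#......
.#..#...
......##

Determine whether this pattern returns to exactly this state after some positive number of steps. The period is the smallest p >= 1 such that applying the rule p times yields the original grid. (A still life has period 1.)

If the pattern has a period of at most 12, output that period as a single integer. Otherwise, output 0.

Simulating and comparing each generation to the original:
Gen 0 (original, given above): 18 live cells
Gen 1: 13 live cells, differs from original
Gen 2: 15 live cells, differs from original
Gen 3: 10 live cells, differs from original
Gen 4: 6 live cells, differs from original
Gen 5: 6 live cells, differs from original
Gen 6: 4 live cells, differs from original
Gen 7: 4 live cells, differs from original
Gen 8: 4 live cells, differs from original
Gen 9: 4 live cells, differs from original
Gen 10: 4 live cells, differs from original
Gen 11: 4 live cells, differs from original
Gen 12: 4 live cells, differs from original
No period found within 12 steps.

Answer: 0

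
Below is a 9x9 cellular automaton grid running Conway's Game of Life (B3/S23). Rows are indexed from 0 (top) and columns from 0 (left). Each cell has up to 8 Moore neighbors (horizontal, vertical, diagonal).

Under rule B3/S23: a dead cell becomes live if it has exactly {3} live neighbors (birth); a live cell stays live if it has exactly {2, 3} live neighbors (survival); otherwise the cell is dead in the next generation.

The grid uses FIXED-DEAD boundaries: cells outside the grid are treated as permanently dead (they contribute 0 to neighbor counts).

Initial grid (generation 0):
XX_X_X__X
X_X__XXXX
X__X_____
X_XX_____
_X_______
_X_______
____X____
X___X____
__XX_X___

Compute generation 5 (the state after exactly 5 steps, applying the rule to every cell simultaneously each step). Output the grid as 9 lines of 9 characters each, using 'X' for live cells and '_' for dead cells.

Simulating step by step:
Generation 0 (given above): 24 live cells
Generation 1: 27 live cells
XXX_XX__X
X_XX_XXXX
X__XX_XX_
X_XX_____
XX_______
_________
_________
____XX___
___XX____
Generation 2: 22 live cells
X_X_XX__X
X_______X
X_______X
X_XXX____
XXX______
_________
_________
___XXX___
___XXX___
Generation 3: 17 live cells
_X_______
X______XX
X__X_____
X_XX_____
X_X______
_X_______
____X____
___X_X___
___X_X___
Generation 4: 15 live cells
_________
XX_______
X_XX_____
X_XX_____
X_XX_____
_X_______
____X____
___X_X___
_________
Generation 5: 14 live cells
(generation 5 grid is the final answer)

Answer: _________
XXX______
X__X_____
X___X____
X__X_____
_XXX_____
____X____
____X____
_________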